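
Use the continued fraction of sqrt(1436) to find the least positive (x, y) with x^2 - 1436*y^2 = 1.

First expand sqrt(1436) as a continued fraction. With x_i = (sqrt(1436) + m_i)/d_i and (m_0, d_0) = (0, 1): a_0 = floor(sqrt(1436)) = 37, since 37^2 = 1369 <= 1436 < 1444 = 38^2.
Iterate m_{i+1} = d_i*a_i - m_i, d_{i+1} = (1436 - m_{i+1}^2)/d_i, a_{i+1} = floor((a_0 + m_{i+1})/d_{i+1}):
  m_1 = 1*37 - 0 = 37, d_1 = (1436 - 37^2)/1 = 67/1 = 67, a_1 = floor((37 + 37)/67) = 1.
  m_2 = 67*1 - 37 = 30, d_2 = (1436 - 30^2)/67 = 536/67 = 8, a_2 = floor((37 + 30)/8) = 8.
  m_3 = 8*8 - 30 = 34, d_3 = (1436 - 34^2)/8 = 280/8 = 35, a_3 = floor((37 + 34)/35) = 2.
  m_4 = 35*2 - 34 = 36, d_4 = (1436 - 36^2)/35 = 140/35 = 4, a_4 = floor((37 + 36)/4) = 18.
  m_5 = 4*18 - 36 = 36, d_5 = (1436 - 36^2)/4 = 140/4 = 35, a_5 = floor((37 + 36)/35) = 2.
  m_6 = 35*2 - 36 = 34, d_6 = (1436 - 34^2)/35 = 280/35 = 8, a_6 = floor((37 + 34)/8) = 8.
  m_7 = 8*8 - 34 = 30, d_7 = (1436 - 30^2)/8 = 536/8 = 67, a_7 = floor((37 + 30)/67) = 1.
  m_8 = 67*1 - 30 = 37, d_8 = (1436 - 37^2)/67 = 67/67 = 1, a_8 = floor((37 + 37)/1) = 74.
  m_9 = 1*74 - 37 = 37, d_9 = (1436 - 37^2)/1 = 67/1 = 67: (m_9, d_9) = (m_1, d_1) = (37, 67), so from here the quotients repeat a_1, ..., a_8; the period length is 8.
So sqrt(1436) = [37; (1, 8, 2, 18, 2, 8, 1, 74)] with period length k = 8.
k is even, so the fundamental solution of x^2 - 1436y^2 = 1 is (p_{k-1}, q_{k-1}) = (p_7, q_7); compute convergents through index 7.
Convergents (p_i = a_i*p_{i-1} + p_{i-2}, q_i = a_i*q_{i-1} + q_{i-2} with p_{-2}=0, p_{-1}=1, q_{-2}=1, q_{-1}=0):
  i=0: a_0=37, p_0 = 37*1 + 0 = 37, q_0 = 37*0 + 1 = 1.
  i=1: a_1=1, p_1 = 1*37 + 1 = 38, q_1 = 1*1 + 0 = 1.
  i=2: a_2=8, p_2 = 8*38 + 37 = 341, q_2 = 8*1 + 1 = 9.
  i=3: a_3=2, p_3 = 2*341 + 38 = 720, q_3 = 2*9 + 1 = 19.
  i=4: a_4=18, p_4 = 18*720 + 341 = 13301, q_4 = 18*19 + 9 = 351.
  i=5: a_5=2, p_5 = 2*13301 + 720 = 27322, q_5 = 2*351 + 19 = 721.
  i=6: a_6=8, p_6 = 8*27322 + 13301 = 231877, q_6 = 8*721 + 351 = 6119.
  i=7: a_7=1, p_7 = 1*231877 + 27322 = 259199, q_7 = 1*6119 + 721 = 6840.
Check: 259199^2 - 1436*6840^2 = 67184121601 - 67184121600 = 1, so (x, y) = (259199, 6840) solves the equation, and by the theorem it is the least positive solution.

(x, y) = (259199, 6840)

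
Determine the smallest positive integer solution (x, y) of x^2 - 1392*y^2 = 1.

(x, y) = (1567, 42)

First expand sqrt(1392) as a continued fraction. With x_i = (sqrt(1392) + m_i)/d_i and (m_0, d_0) = (0, 1): a_0 = floor(sqrt(1392)) = 37, since 37^2 = 1369 <= 1392 < 1444 = 38^2.
Iterate m_{i+1} = d_i*a_i - m_i, d_{i+1} = (1392 - m_{i+1}^2)/d_i, a_{i+1} = floor((a_0 + m_{i+1})/d_{i+1}):
  m_1 = 1*37 - 0 = 37, d_1 = (1392 - 37^2)/1 = 23/1 = 23, a_1 = floor((37 + 37)/23) = 3.
  m_2 = 23*3 - 37 = 32, d_2 = (1392 - 32^2)/23 = 368/23 = 16, a_2 = floor((37 + 32)/16) = 4.
  m_3 = 16*4 - 32 = 32, d_3 = (1392 - 32^2)/16 = 368/16 = 23, a_3 = floor((37 + 32)/23) = 3.
  m_4 = 23*3 - 32 = 37, d_4 = (1392 - 37^2)/23 = 23/23 = 1, a_4 = floor((37 + 37)/1) = 74.
  m_5 = 1*74 - 37 = 37, d_5 = (1392 - 37^2)/1 = 23/1 = 23: (m_5, d_5) = (m_1, d_1) = (37, 23), so from here the quotients repeat a_1, ..., a_4; the period length is 4.
So sqrt(1392) = [37; (3, 4, 3, 74)] with period length k = 4.
k is even, so the fundamental solution of x^2 - 1392y^2 = 1 is (p_{k-1}, q_{k-1}) = (p_3, q_3); compute convergents through index 3.
Convergents (p_i = a_i*p_{i-1} + p_{i-2}, q_i = a_i*q_{i-1} + q_{i-2} with p_{-2}=0, p_{-1}=1, q_{-2}=1, q_{-1}=0):
  i=0: a_0=37, p_0 = 37*1 + 0 = 37, q_0 = 37*0 + 1 = 1.
  i=1: a_1=3, p_1 = 3*37 + 1 = 112, q_1 = 3*1 + 0 = 3.
  i=2: a_2=4, p_2 = 4*112 + 37 = 485, q_2 = 4*3 + 1 = 13.
  i=3: a_3=3, p_3 = 3*485 + 112 = 1567, q_3 = 3*13 + 3 = 42.
Check: 1567^2 - 1392*42^2 = 2455489 - 2455488 = 1, so (x, y) = (1567, 42) solves the equation, and by the theorem it is the least positive solution.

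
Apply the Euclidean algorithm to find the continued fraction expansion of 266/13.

Run the Euclidean algorithm on 266 and 13; the successive quotients are the partial quotients a_0, a_1, ... (each step inverts the fractional part left over by the previous one):
  266 = 20*13 + 6, so a_0 = 20.
  13 = 2*6 + 1, so a_1 = 2.
  6 = 6*1 + 0, so a_2 = 6.
The remainder reaches 0 after 3 divisions, so the expansion has 3 partial quotients, read off in order.

[20; 2, 6]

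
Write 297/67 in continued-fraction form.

[4; 2, 3, 4, 2]

Run the Euclidean algorithm on 297 and 67; the successive quotients are the partial quotients a_0, a_1, ... (each step inverts the fractional part left over by the previous one):
  297 = 4*67 + 29, so a_0 = 4.
  67 = 2*29 + 9, so a_1 = 2.
  29 = 3*9 + 2, so a_2 = 3.
  9 = 4*2 + 1, so a_3 = 4.
  2 = 2*1 + 0, so a_4 = 2.
The remainder reaches 0 after 5 divisions, so the expansion has 5 partial quotients, read off in order.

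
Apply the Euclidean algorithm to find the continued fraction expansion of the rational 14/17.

Run the Euclidean algorithm on 14 and 17; the successive quotients are the partial quotients a_0, a_1, ... (each step inverts the fractional part left over by the previous one):
  14 = 0*17 + 14, so a_0 = 0.
  17 = 1*14 + 3, so a_1 = 1.
  14 = 4*3 + 2, so a_2 = 4.
  3 = 1*2 + 1, so a_3 = 1.
  2 = 2*1 + 0, so a_4 = 2.
The remainder reaches 0 after 5 divisions, so the expansion has 5 partial quotients, read off in order.

[0; 1, 4, 1, 2]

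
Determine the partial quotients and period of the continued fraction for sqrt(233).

Write x_i = (sqrt(233) + m_i)/d_i with (m_0, d_0) = (0, 1). a_0 = floor(sqrt(233)) = 15, since 15^2 = 225 <= 233 < 256 = 16^2.
Iterate m_{i+1} = d_i*a_i - m_i, d_{i+1} = (233 - m_{i+1}^2)/d_i, a_{i+1} = floor((a_0 + m_{i+1})/d_{i+1}):
  m_1 = 1*15 - 0 = 15, d_1 = (233 - 15^2)/1 = 8/1 = 8, a_1 = floor((15 + 15)/8) = 3.
  m_2 = 8*3 - 15 = 9, d_2 = (233 - 9^2)/8 = 152/8 = 19, a_2 = floor((15 + 9)/19) = 1.
  m_3 = 19*1 - 9 = 10, d_3 = (233 - 10^2)/19 = 133/19 = 7, a_3 = floor((15 + 10)/7) = 3.
  m_4 = 7*3 - 10 = 11, d_4 = (233 - 11^2)/7 = 112/7 = 16, a_4 = floor((15 + 11)/16) = 1.
  m_5 = 16*1 - 11 = 5, d_5 = (233 - 5^2)/16 = 208/16 = 13, a_5 = floor((15 + 5)/13) = 1.
  m_6 = 13*1 - 5 = 8, d_6 = (233 - 8^2)/13 = 169/13 = 13, a_6 = floor((15 + 8)/13) = 1.
  m_7 = 13*1 - 8 = 5, d_7 = (233 - 5^2)/13 = 208/13 = 16, a_7 = floor((15 + 5)/16) = 1.
  m_8 = 16*1 - 5 = 11, d_8 = (233 - 11^2)/16 = 112/16 = 7, a_8 = floor((15 + 11)/7) = 3.
  m_9 = 7*3 - 11 = 10, d_9 = (233 - 10^2)/7 = 133/7 = 19, a_9 = floor((15 + 10)/19) = 1.
  m_10 = 19*1 - 10 = 9, d_10 = (233 - 9^2)/19 = 152/19 = 8, a_10 = floor((15 + 9)/8) = 3.
  m_11 = 8*3 - 9 = 15, d_11 = (233 - 15^2)/8 = 8/8 = 1, a_11 = floor((15 + 15)/1) = 30.
  m_12 = 1*30 - 15 = 15, d_12 = (233 - 15^2)/1 = 8/1 = 8: (m_12, d_12) = (m_1, d_1) = (15, 8), so from here the quotients repeat a_1, ..., a_11; the period length is 11.
Hence the expansion of sqrt(233) is a_0 = 15 followed by the repeating block 3, 1, 3, 1, 1, 1, 1, 3, 1, 3, 30 (period 11).

[15; (3, 1, 3, 1, 1, 1, 1, 3, 1, 3, 30)]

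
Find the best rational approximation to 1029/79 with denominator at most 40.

Expand x = 1029/79 as a continued fraction with the Euclidean algorithm:
  1029 = 13*79 + 2, so a_0 = 13.
  79 = 39*2 + 1, so a_1 = 39.
  2 = 2*1 + 0, so a_2 = 2.
so x = [13; 39, 2].
Convergents (p_i = a_i*p_{i-1} + p_{i-2}, q_i = a_i*q_{i-1} + q_{i-2} with p_{-2}=0, p_{-1}=1, q_{-2}=1, q_{-1}=0), until the denominator exceeds 40:
  i=0: a_0=13, p_0 = 13*1 + 0 = 13, q_0 = 13*0 + 1 = 1.
  i=1: a_1=39, p_1 = 39*13 + 1 = 508, q_1 = 39*1 + 0 = 39.
  i=2: a_2=2, p_2 = 2*508 + 13 = 1029, q_2 = 2*39 + 1 = 79.
q_2 = 79 > 40, so the last convergent with denominator <= 40 is p_1/q_1 = 508/39.
The closest fraction with denominator <= 40 is either p_1/q_1 or the intermediate fraction (k*p_1 + p_0)/(k*q_1 + q_0) with the largest k >= 1 whose denominator stays <= 40; these approach x as k grows, and every other convergent or intermediate fraction in range is farther away.
Largest k: floor((40 - q_0)/q_1) = floor((40 - 1)/39) = 1.
That gives (1*508 + 13)/(1*39 + 1) = 521/40.
Compare the errors: |x - 508/39| = |1029*39 - 508*79|/(79*39) = 1/3081, and |x - 521/40| = |1029*40 - 521*79|/(79*40) = 1/3160.
Cross-multiplying, 1*3081 = 3081 < 3160 = 1*3160, so 1/3160 is smaller: the intermediate fraction 521/40 is closer to x than 508/39.

521/40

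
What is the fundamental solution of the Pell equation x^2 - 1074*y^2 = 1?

First expand sqrt(1074) as a continued fraction. With x_i = (sqrt(1074) + m_i)/d_i and (m_0, d_0) = (0, 1): a_0 = floor(sqrt(1074)) = 32, since 32^2 = 1024 <= 1074 < 1089 = 33^2.
Iterate m_{i+1} = d_i*a_i - m_i, d_{i+1} = (1074 - m_{i+1}^2)/d_i, a_{i+1} = floor((a_0 + m_{i+1})/d_{i+1}):
  m_1 = 1*32 - 0 = 32, d_1 = (1074 - 32^2)/1 = 50/1 = 50, a_1 = floor((32 + 32)/50) = 1.
  m_2 = 50*1 - 32 = 18, d_2 = (1074 - 18^2)/50 = 750/50 = 15, a_2 = floor((32 + 18)/15) = 3.
  m_3 = 15*3 - 18 = 27, d_3 = (1074 - 27^2)/15 = 345/15 = 23, a_3 = floor((32 + 27)/23) = 2.
  m_4 = 23*2 - 27 = 19, d_4 = (1074 - 19^2)/23 = 713/23 = 31, a_4 = floor((32 + 19)/31) = 1.
  m_5 = 31*1 - 19 = 12, d_5 = (1074 - 12^2)/31 = 930/31 = 30, a_5 = floor((32 + 12)/30) = 1.
  m_6 = 30*1 - 12 = 18, d_6 = (1074 - 18^2)/30 = 750/30 = 25, a_6 = floor((32 + 18)/25) = 2.
  m_7 = 25*2 - 18 = 32, d_7 = (1074 - 32^2)/25 = 50/25 = 2, a_7 = floor((32 + 32)/2) = 32.
  m_8 = 2*32 - 32 = 32, d_8 = (1074 - 32^2)/2 = 50/2 = 25, a_8 = floor((32 + 32)/25) = 2.
  m_9 = 25*2 - 32 = 18, d_9 = (1074 - 18^2)/25 = 750/25 = 30, a_9 = floor((32 + 18)/30) = 1.
  m_10 = 30*1 - 18 = 12, d_10 = (1074 - 12^2)/30 = 930/30 = 31, a_10 = floor((32 + 12)/31) = 1.
  m_11 = 31*1 - 12 = 19, d_11 = (1074 - 19^2)/31 = 713/31 = 23, a_11 = floor((32 + 19)/23) = 2.
  m_12 = 23*2 - 19 = 27, d_12 = (1074 - 27^2)/23 = 345/23 = 15, a_12 = floor((32 + 27)/15) = 3.
  m_13 = 15*3 - 27 = 18, d_13 = (1074 - 18^2)/15 = 750/15 = 50, a_13 = floor((32 + 18)/50) = 1.
  m_14 = 50*1 - 18 = 32, d_14 = (1074 - 32^2)/50 = 50/50 = 1, a_14 = floor((32 + 32)/1) = 64.
  m_15 = 1*64 - 32 = 32, d_15 = (1074 - 32^2)/1 = 50/1 = 50: (m_15, d_15) = (m_1, d_1) = (32, 50), so from here the quotients repeat a_1, ..., a_14; the period length is 14.
So sqrt(1074) = [32; (1, 3, 2, 1, 1, 2, 32, 2, 1, 1, 2, 3, 1, 64)] with period length k = 14.
k is even, so the fundamental solution of x^2 - 1074y^2 = 1 is (p_{k-1}, q_{k-1}) = (p_13, q_13); compute convergents through index 13.
Convergents (p_i = a_i*p_{i-1} + p_{i-2}, q_i = a_i*q_{i-1} + q_{i-2} with p_{-2}=0, p_{-1}=1, q_{-2}=1, q_{-1}=0):
  i=0: a_0=32, p_0 = 32*1 + 0 = 32, q_0 = 32*0 + 1 = 1.
  i=1: a_1=1, p_1 = 1*32 + 1 = 33, q_1 = 1*1 + 0 = 1.
  i=2: a_2=3, p_2 = 3*33 + 32 = 131, q_2 = 3*1 + 1 = 4.
  i=3: a_3=2, p_3 = 2*131 + 33 = 295, q_3 = 2*4 + 1 = 9.
  i=4: a_4=1, p_4 = 1*295 + 131 = 426, q_4 = 1*9 + 4 = 13.
  i=5: a_5=1, p_5 = 1*426 + 295 = 721, q_5 = 1*13 + 9 = 22.
  i=6: a_6=2, p_6 = 2*721 + 426 = 1868, q_6 = 2*22 + 13 = 57.
  i=7: a_7=32, p_7 = 32*1868 + 721 = 60497, q_7 = 32*57 + 22 = 1846.
  i=8: a_8=2, p_8 = 2*60497 + 1868 = 122862, q_8 = 2*1846 + 57 = 3749.
  i=9: a_9=1, p_9 = 1*122862 + 60497 = 183359, q_9 = 1*3749 + 1846 = 5595.
  i=10: a_10=1, p_10 = 1*183359 + 122862 = 306221, q_10 = 1*5595 + 3749 = 9344.
  i=11: a_11=2, p_11 = 2*306221 + 183359 = 795801, q_11 = 2*9344 + 5595 = 24283.
  i=12: a_12=3, p_12 = 3*795801 + 306221 = 2693624, q_12 = 3*24283 + 9344 = 82193.
  i=13: a_13=1, p_13 = 1*2693624 + 795801 = 3489425, q_13 = 1*82193 + 24283 = 106476.
Check: 3489425^2 - 1074*106476^2 = 12176086830625 - 12176086830624 = 1, so (x, y) = (3489425, 106476) solves the equation, and by the theorem it is the least positive solution.

(x, y) = (3489425, 106476)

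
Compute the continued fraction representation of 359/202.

Run the Euclidean algorithm on 359 and 202; the successive quotients are the partial quotients a_0, a_1, ... (each step inverts the fractional part left over by the previous one):
  359 = 1*202 + 157, so a_0 = 1.
  202 = 1*157 + 45, so a_1 = 1.
  157 = 3*45 + 22, so a_2 = 3.
  45 = 2*22 + 1, so a_3 = 2.
  22 = 22*1 + 0, so a_4 = 22.
The remainder reaches 0 after 5 divisions, so the expansion has 5 partial quotients, read off in order.

[1; 1, 3, 2, 22]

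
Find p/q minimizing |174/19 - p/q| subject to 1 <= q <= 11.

55/6

Expand x = 174/19 as a continued fraction with the Euclidean algorithm:
  174 = 9*19 + 3, so a_0 = 9.
  19 = 6*3 + 1, so a_1 = 6.
  3 = 3*1 + 0, so a_2 = 3.
so x = [9; 6, 3].
Convergents (p_i = a_i*p_{i-1} + p_{i-2}, q_i = a_i*q_{i-1} + q_{i-2} with p_{-2}=0, p_{-1}=1, q_{-2}=1, q_{-1}=0), until the denominator exceeds 11:
  i=0: a_0=9, p_0 = 9*1 + 0 = 9, q_0 = 9*0 + 1 = 1.
  i=1: a_1=6, p_1 = 6*9 + 1 = 55, q_1 = 6*1 + 0 = 6.
  i=2: a_2=3, p_2 = 3*55 + 9 = 174, q_2 = 3*6 + 1 = 19.
q_2 = 19 > 11, so the last convergent with denominator <= 11 is p_1/q_1 = 55/6.
The closest fraction with denominator <= 11 is either p_1/q_1 or the intermediate fraction (k*p_1 + p_0)/(k*q_1 + q_0) with the largest k >= 1 whose denominator stays <= 11; these approach x as k grows, and every other convergent or intermediate fraction in range is farther away.
Largest k: floor((11 - q_0)/q_1) = floor((11 - 1)/6) = 1.
That gives (1*55 + 9)/(1*6 + 1) = 64/7.
Compare the errors: |x - 55/6| = |174*6 - 55*19|/(19*6) = 1/114, and |x - 64/7| = |174*7 - 64*19|/(19*7) = 2/133.
Cross-multiplying, 1*133 = 133 < 228 = 2*114, so 1/114 is smaller: the convergent 55/6 is closer to x than 64/7.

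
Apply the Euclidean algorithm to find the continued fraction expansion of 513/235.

[2; 5, 2, 6, 1, 2]

Run the Euclidean algorithm on 513 and 235; the successive quotients are the partial quotients a_0, a_1, ... (each step inverts the fractional part left over by the previous one):
  513 = 2*235 + 43, so a_0 = 2.
  235 = 5*43 + 20, so a_1 = 5.
  43 = 2*20 + 3, so a_2 = 2.
  20 = 6*3 + 2, so a_3 = 6.
  3 = 1*2 + 1, so a_4 = 1.
  2 = 2*1 + 0, so a_5 = 2.
The remainder reaches 0 after 6 divisions, so the expansion has 6 partial quotients, read off in order.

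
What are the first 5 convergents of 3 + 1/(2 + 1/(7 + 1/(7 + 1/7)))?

3/1, 7/2, 52/15, 371/107, 2649/764

Using the convergent recurrence p_i = a_i*p_{i-1} + p_{i-2}, q_i = a_i*q_{i-1} + q_{i-2} with p_{-2}=0, p_{-1}=1, q_{-2}=1, q_{-1}=0:
  i=0: a_0=3, p_0 = 3*1 + 0 = 3, q_0 = 3*0 + 1 = 1.
  i=1: a_1=2, p_1 = 2*3 + 1 = 7, q_1 = 2*1 + 0 = 2.
  i=2: a_2=7, p_2 = 7*7 + 3 = 52, q_2 = 7*2 + 1 = 15.
  i=3: a_3=7, p_3 = 7*52 + 7 = 371, q_3 = 7*15 + 2 = 107.
  i=4: a_4=7, p_4 = 7*371 + 52 = 2649, q_4 = 7*107 + 15 = 764.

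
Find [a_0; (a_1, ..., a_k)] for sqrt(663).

Write x_i = (sqrt(663) + m_i)/d_i with (m_0, d_0) = (0, 1). a_0 = floor(sqrt(663)) = 25, since 25^2 = 625 <= 663 < 676 = 26^2.
Iterate m_{i+1} = d_i*a_i - m_i, d_{i+1} = (663 - m_{i+1}^2)/d_i, a_{i+1} = floor((a_0 + m_{i+1})/d_{i+1}):
  m_1 = 1*25 - 0 = 25, d_1 = (663 - 25^2)/1 = 38/1 = 38, a_1 = floor((25 + 25)/38) = 1.
  m_2 = 38*1 - 25 = 13, d_2 = (663 - 13^2)/38 = 494/38 = 13, a_2 = floor((25 + 13)/13) = 2.
  m_3 = 13*2 - 13 = 13, d_3 = (663 - 13^2)/13 = 494/13 = 38, a_3 = floor((25 + 13)/38) = 1.
  m_4 = 38*1 - 13 = 25, d_4 = (663 - 25^2)/38 = 38/38 = 1, a_4 = floor((25 + 25)/1) = 50.
  m_5 = 1*50 - 25 = 25, d_5 = (663 - 25^2)/1 = 38/1 = 38: (m_5, d_5) = (m_1, d_1) = (25, 38), so from here the quotients repeat a_1, ..., a_4; the period length is 4.
Hence the expansion of sqrt(663) is a_0 = 25 followed by the repeating block 1, 2, 1, 50 (period 4).

[25; (1, 2, 1, 50)]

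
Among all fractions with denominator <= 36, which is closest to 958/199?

Expand x = 958/199 as a continued fraction with the Euclidean algorithm:
  958 = 4*199 + 162, so a_0 = 4.
  199 = 1*162 + 37, so a_1 = 1.
  162 = 4*37 + 14, so a_2 = 4.
  37 = 2*14 + 9, so a_3 = 2.
  14 = 1*9 + 5, so a_4 = 1.
  9 = 1*5 + 4, so a_5 = 1.
  5 = 1*4 + 1, so a_6 = 1.
  4 = 4*1 + 0, so a_7 = 4.
so x = [4; 1, 4, 2, 1, 1, 1, 4].
Convergents (p_i = a_i*p_{i-1} + p_{i-2}, q_i = a_i*q_{i-1} + q_{i-2} with p_{-2}=0, p_{-1}=1, q_{-2}=1, q_{-1}=0), until the denominator exceeds 36:
  i=0: a_0=4, p_0 = 4*1 + 0 = 4, q_0 = 4*0 + 1 = 1.
  i=1: a_1=1, p_1 = 1*4 + 1 = 5, q_1 = 1*1 + 0 = 1.
  i=2: a_2=4, p_2 = 4*5 + 4 = 24, q_2 = 4*1 + 1 = 5.
  i=3: a_3=2, p_3 = 2*24 + 5 = 53, q_3 = 2*5 + 1 = 11.
  i=4: a_4=1, p_4 = 1*53 + 24 = 77, q_4 = 1*11 + 5 = 16.
  i=5: a_5=1, p_5 = 1*77 + 53 = 130, q_5 = 1*16 + 11 = 27.
  i=6: a_6=1, p_6 = 1*130 + 77 = 207, q_6 = 1*27 + 16 = 43.
q_6 = 43 > 36, so the last convergent with denominator <= 36 is p_5/q_5 = 130/27.
The closest fraction with denominator <= 36 is either p_5/q_5 or the intermediate fraction (k*p_5 + p_4)/(k*q_5 + q_4) with the largest k >= 1 whose denominator stays <= 36; these approach x as k grows, and every other convergent or intermediate fraction in range is farther away.
Largest k: floor((36 - q_4)/q_5) = floor((36 - 16)/27) = 0.
Since k = 0, no intermediate fraction beyond p_5/q_5 has denominator <= 36, so the convergent 130/27 is the closest (its error is |958*27 - 130*199|/(199*27) = 4/5373).

130/27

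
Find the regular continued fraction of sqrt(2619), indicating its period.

[51; (5, 1, 2, 11, 51, 11, 2, 1, 5, 102)]

Write x_i = (sqrt(2619) + m_i)/d_i with (m_0, d_0) = (0, 1). a_0 = floor(sqrt(2619)) = 51, since 51^2 = 2601 <= 2619 < 2704 = 52^2.
Iterate m_{i+1} = d_i*a_i - m_i, d_{i+1} = (2619 - m_{i+1}^2)/d_i, a_{i+1} = floor((a_0 + m_{i+1})/d_{i+1}):
  m_1 = 1*51 - 0 = 51, d_1 = (2619 - 51^2)/1 = 18/1 = 18, a_1 = floor((51 + 51)/18) = 5.
  m_2 = 18*5 - 51 = 39, d_2 = (2619 - 39^2)/18 = 1098/18 = 61, a_2 = floor((51 + 39)/61) = 1.
  m_3 = 61*1 - 39 = 22, d_3 = (2619 - 22^2)/61 = 2135/61 = 35, a_3 = floor((51 + 22)/35) = 2.
  m_4 = 35*2 - 22 = 48, d_4 = (2619 - 48^2)/35 = 315/35 = 9, a_4 = floor((51 + 48)/9) = 11.
  m_5 = 9*11 - 48 = 51, d_5 = (2619 - 51^2)/9 = 18/9 = 2, a_5 = floor((51 + 51)/2) = 51.
  m_6 = 2*51 - 51 = 51, d_6 = (2619 - 51^2)/2 = 18/2 = 9, a_6 = floor((51 + 51)/9) = 11.
  m_7 = 9*11 - 51 = 48, d_7 = (2619 - 48^2)/9 = 315/9 = 35, a_7 = floor((51 + 48)/35) = 2.
  m_8 = 35*2 - 48 = 22, d_8 = (2619 - 22^2)/35 = 2135/35 = 61, a_8 = floor((51 + 22)/61) = 1.
  m_9 = 61*1 - 22 = 39, d_9 = (2619 - 39^2)/61 = 1098/61 = 18, a_9 = floor((51 + 39)/18) = 5.
  m_10 = 18*5 - 39 = 51, d_10 = (2619 - 51^2)/18 = 18/18 = 1, a_10 = floor((51 + 51)/1) = 102.
  m_11 = 1*102 - 51 = 51, d_11 = (2619 - 51^2)/1 = 18/1 = 18: (m_11, d_11) = (m_1, d_1) = (51, 18), so from here the quotients repeat a_1, ..., a_10; the period length is 10.
Hence the expansion of sqrt(2619) is a_0 = 51 followed by the repeating block 5, 1, 2, 11, 51, 11, 2, 1, 5, 102 (period 10).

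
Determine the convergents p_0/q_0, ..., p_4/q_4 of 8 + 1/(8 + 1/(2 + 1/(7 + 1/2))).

Using the convergent recurrence p_i = a_i*p_{i-1} + p_{i-2}, q_i = a_i*q_{i-1} + q_{i-2} with p_{-2}=0, p_{-1}=1, q_{-2}=1, q_{-1}=0:
  i=0: a_0=8, p_0 = 8*1 + 0 = 8, q_0 = 8*0 + 1 = 1.
  i=1: a_1=8, p_1 = 8*8 + 1 = 65, q_1 = 8*1 + 0 = 8.
  i=2: a_2=2, p_2 = 2*65 + 8 = 138, q_2 = 2*8 + 1 = 17.
  i=3: a_3=7, p_3 = 7*138 + 65 = 1031, q_3 = 7*17 + 8 = 127.
  i=4: a_4=2, p_4 = 2*1031 + 138 = 2200, q_4 = 2*127 + 17 = 271.

8/1, 65/8, 138/17, 1031/127, 2200/271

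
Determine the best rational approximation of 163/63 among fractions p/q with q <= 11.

13/5

Expand x = 163/63 as a continued fraction with the Euclidean algorithm:
  163 = 2*63 + 37, so a_0 = 2.
  63 = 1*37 + 26, so a_1 = 1.
  37 = 1*26 + 11, so a_2 = 1.
  26 = 2*11 + 4, so a_3 = 2.
  11 = 2*4 + 3, so a_4 = 2.
  4 = 1*3 + 1, so a_5 = 1.
  3 = 3*1 + 0, so a_6 = 3.
so x = [2; 1, 1, 2, 2, 1, 3].
Convergents (p_i = a_i*p_{i-1} + p_{i-2}, q_i = a_i*q_{i-1} + q_{i-2} with p_{-2}=0, p_{-1}=1, q_{-2}=1, q_{-1}=0), until the denominator exceeds 11:
  i=0: a_0=2, p_0 = 2*1 + 0 = 2, q_0 = 2*0 + 1 = 1.
  i=1: a_1=1, p_1 = 1*2 + 1 = 3, q_1 = 1*1 + 0 = 1.
  i=2: a_2=1, p_2 = 1*3 + 2 = 5, q_2 = 1*1 + 1 = 2.
  i=3: a_3=2, p_3 = 2*5 + 3 = 13, q_3 = 2*2 + 1 = 5.
  i=4: a_4=2, p_4 = 2*13 + 5 = 31, q_4 = 2*5 + 2 = 12.
q_4 = 12 > 11, so the last convergent with denominator <= 11 is p_3/q_3 = 13/5.
The closest fraction with denominator <= 11 is either p_3/q_3 or the intermediate fraction (k*p_3 + p_2)/(k*q_3 + q_2) with the largest k >= 1 whose denominator stays <= 11; these approach x as k grows, and every other convergent or intermediate fraction in range is farther away.
Largest k: floor((11 - q_2)/q_3) = floor((11 - 2)/5) = 1.
That gives (1*13 + 5)/(1*5 + 2) = 18/7.
Compare the errors: |x - 13/5| = |163*5 - 13*63|/(63*5) = 4/315, and |x - 18/7| = |163*7 - 18*63|/(63*7) = 7/441.
Cross-multiplying, 4*441 = 1764 < 2205 = 7*315, so 4/315 is smaller: the convergent 13/5 is closer to x than 18/7.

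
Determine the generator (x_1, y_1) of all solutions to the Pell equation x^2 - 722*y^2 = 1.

(x, y) = (22619537, 841812)

First expand sqrt(722) as a continued fraction. With x_i = (sqrt(722) + m_i)/d_i and (m_0, d_0) = (0, 1): a_0 = floor(sqrt(722)) = 26, since 26^2 = 676 <= 722 < 729 = 27^2.
Iterate m_{i+1} = d_i*a_i - m_i, d_{i+1} = (722 - m_{i+1}^2)/d_i, a_{i+1} = floor((a_0 + m_{i+1})/d_{i+1}):
  m_1 = 1*26 - 0 = 26, d_1 = (722 - 26^2)/1 = 46/1 = 46, a_1 = floor((26 + 26)/46) = 1.
  m_2 = 46*1 - 26 = 20, d_2 = (722 - 20^2)/46 = 322/46 = 7, a_2 = floor((26 + 20)/7) = 6.
  m_3 = 7*6 - 20 = 22, d_3 = (722 - 22^2)/7 = 238/7 = 34, a_3 = floor((26 + 22)/34) = 1.
  m_4 = 34*1 - 22 = 12, d_4 = (722 - 12^2)/34 = 578/34 = 17, a_4 = floor((26 + 12)/17) = 2.
  m_5 = 17*2 - 12 = 22, d_5 = (722 - 22^2)/17 = 238/17 = 14, a_5 = floor((26 + 22)/14) = 3.
  m_6 = 14*3 - 22 = 20, d_6 = (722 - 20^2)/14 = 322/14 = 23, a_6 = floor((26 + 20)/23) = 2.
  m_7 = 23*2 - 20 = 26, d_7 = (722 - 26^2)/23 = 46/23 = 2, a_7 = floor((26 + 26)/2) = 26.
  m_8 = 2*26 - 26 = 26, d_8 = (722 - 26^2)/2 = 46/2 = 23, a_8 = floor((26 + 26)/23) = 2.
  m_9 = 23*2 - 26 = 20, d_9 = (722 - 20^2)/23 = 322/23 = 14, a_9 = floor((26 + 20)/14) = 3.
  m_10 = 14*3 - 20 = 22, d_10 = (722 - 22^2)/14 = 238/14 = 17, a_10 = floor((26 + 22)/17) = 2.
  m_11 = 17*2 - 22 = 12, d_11 = (722 - 12^2)/17 = 578/17 = 34, a_11 = floor((26 + 12)/34) = 1.
  m_12 = 34*1 - 12 = 22, d_12 = (722 - 22^2)/34 = 238/34 = 7, a_12 = floor((26 + 22)/7) = 6.
  m_13 = 7*6 - 22 = 20, d_13 = (722 - 20^2)/7 = 322/7 = 46, a_13 = floor((26 + 20)/46) = 1.
  m_14 = 46*1 - 20 = 26, d_14 = (722 - 26^2)/46 = 46/46 = 1, a_14 = floor((26 + 26)/1) = 52.
  m_15 = 1*52 - 26 = 26, d_15 = (722 - 26^2)/1 = 46/1 = 46: (m_15, d_15) = (m_1, d_1) = (26, 46), so from here the quotients repeat a_1, ..., a_14; the period length is 14.
So sqrt(722) = [26; (1, 6, 1, 2, 3, 2, 26, 2, 3, 2, 1, 6, 1, 52)] with period length k = 14.
k is even, so the fundamental solution of x^2 - 722y^2 = 1 is (p_{k-1}, q_{k-1}) = (p_13, q_13); compute convergents through index 13.
Convergents (p_i = a_i*p_{i-1} + p_{i-2}, q_i = a_i*q_{i-1} + q_{i-2} with p_{-2}=0, p_{-1}=1, q_{-2}=1, q_{-1}=0):
  i=0: a_0=26, p_0 = 26*1 + 0 = 26, q_0 = 26*0 + 1 = 1.
  i=1: a_1=1, p_1 = 1*26 + 1 = 27, q_1 = 1*1 + 0 = 1.
  i=2: a_2=6, p_2 = 6*27 + 26 = 188, q_2 = 6*1 + 1 = 7.
  i=3: a_3=1, p_3 = 1*188 + 27 = 215, q_3 = 1*7 + 1 = 8.
  i=4: a_4=2, p_4 = 2*215 + 188 = 618, q_4 = 2*8 + 7 = 23.
  i=5: a_5=3, p_5 = 3*618 + 215 = 2069, q_5 = 3*23 + 8 = 77.
  i=6: a_6=2, p_6 = 2*2069 + 618 = 4756, q_6 = 2*77 + 23 = 177.
  i=7: a_7=26, p_7 = 26*4756 + 2069 = 125725, q_7 = 26*177 + 77 = 4679.
  i=8: a_8=2, p_8 = 2*125725 + 4756 = 256206, q_8 = 2*4679 + 177 = 9535.
  i=9: a_9=3, p_9 = 3*256206 + 125725 = 894343, q_9 = 3*9535 + 4679 = 33284.
  i=10: a_10=2, p_10 = 2*894343 + 256206 = 2044892, q_10 = 2*33284 + 9535 = 76103.
  i=11: a_11=1, p_11 = 1*2044892 + 894343 = 2939235, q_11 = 1*76103 + 33284 = 109387.
  i=12: a_12=6, p_12 = 6*2939235 + 2044892 = 19680302, q_12 = 6*109387 + 76103 = 732425.
  i=13: a_13=1, p_13 = 1*19680302 + 2939235 = 22619537, q_13 = 1*732425 + 109387 = 841812.
Check: 22619537^2 - 722*841812^2 = 511643454094369 - 511643454094368 = 1, so (x, y) = (22619537, 841812) solves the equation, and by the theorem it is the least positive solution.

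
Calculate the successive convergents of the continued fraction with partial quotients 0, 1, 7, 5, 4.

0/1, 1/1, 7/8, 36/41, 151/172

Using the convergent recurrence p_i = a_i*p_{i-1} + p_{i-2}, q_i = a_i*q_{i-1} + q_{i-2} with p_{-2}=0, p_{-1}=1, q_{-2}=1, q_{-1}=0:
  i=0: a_0=0, p_0 = 0*1 + 0 = 0, q_0 = 0*0 + 1 = 1.
  i=1: a_1=1, p_1 = 1*0 + 1 = 1, q_1 = 1*1 + 0 = 1.
  i=2: a_2=7, p_2 = 7*1 + 0 = 7, q_2 = 7*1 + 1 = 8.
  i=3: a_3=5, p_3 = 5*7 + 1 = 36, q_3 = 5*8 + 1 = 41.
  i=4: a_4=4, p_4 = 4*36 + 7 = 151, q_4 = 4*41 + 8 = 172.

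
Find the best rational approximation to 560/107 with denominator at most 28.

Expand x = 560/107 as a continued fraction with the Euclidean algorithm:
  560 = 5*107 + 25, so a_0 = 5.
  107 = 4*25 + 7, so a_1 = 4.
  25 = 3*7 + 4, so a_2 = 3.
  7 = 1*4 + 3, so a_3 = 1.
  4 = 1*3 + 1, so a_4 = 1.
  3 = 3*1 + 0, so a_5 = 3.
so x = [5; 4, 3, 1, 1, 3].
Convergents (p_i = a_i*p_{i-1} + p_{i-2}, q_i = a_i*q_{i-1} + q_{i-2} with p_{-2}=0, p_{-1}=1, q_{-2}=1, q_{-1}=0), until the denominator exceeds 28:
  i=0: a_0=5, p_0 = 5*1 + 0 = 5, q_0 = 5*0 + 1 = 1.
  i=1: a_1=4, p_1 = 4*5 + 1 = 21, q_1 = 4*1 + 0 = 4.
  i=2: a_2=3, p_2 = 3*21 + 5 = 68, q_2 = 3*4 + 1 = 13.
  i=3: a_3=1, p_3 = 1*68 + 21 = 89, q_3 = 1*13 + 4 = 17.
  i=4: a_4=1, p_4 = 1*89 + 68 = 157, q_4 = 1*17 + 13 = 30.
q_4 = 30 > 28, so the last convergent with denominator <= 28 is p_3/q_3 = 89/17.
The closest fraction with denominator <= 28 is either p_3/q_3 or the intermediate fraction (k*p_3 + p_2)/(k*q_3 + q_2) with the largest k >= 1 whose denominator stays <= 28; these approach x as k grows, and every other convergent or intermediate fraction in range is farther away.
Largest k: floor((28 - q_2)/q_3) = floor((28 - 13)/17) = 0.
Since k = 0, no intermediate fraction beyond p_3/q_3 has denominator <= 28, so the convergent 89/17 is the closest (its error is |560*17 - 89*107|/(107*17) = 3/1819).

89/17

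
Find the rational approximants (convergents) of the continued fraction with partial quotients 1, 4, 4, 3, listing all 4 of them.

Using the convergent recurrence p_i = a_i*p_{i-1} + p_{i-2}, q_i = a_i*q_{i-1} + q_{i-2} with p_{-2}=0, p_{-1}=1, q_{-2}=1, q_{-1}=0:
  i=0: a_0=1, p_0 = 1*1 + 0 = 1, q_0 = 1*0 + 1 = 1.
  i=1: a_1=4, p_1 = 4*1 + 1 = 5, q_1 = 4*1 + 0 = 4.
  i=2: a_2=4, p_2 = 4*5 + 1 = 21, q_2 = 4*4 + 1 = 17.
  i=3: a_3=3, p_3 = 3*21 + 5 = 68, q_3 = 3*17 + 4 = 55.

1/1, 5/4, 21/17, 68/55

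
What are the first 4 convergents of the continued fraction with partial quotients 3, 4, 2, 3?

Using the convergent recurrence p_i = a_i*p_{i-1} + p_{i-2}, q_i = a_i*q_{i-1} + q_{i-2} with p_{-2}=0, p_{-1}=1, q_{-2}=1, q_{-1}=0:
  i=0: a_0=3, p_0 = 3*1 + 0 = 3, q_0 = 3*0 + 1 = 1.
  i=1: a_1=4, p_1 = 4*3 + 1 = 13, q_1 = 4*1 + 0 = 4.
  i=2: a_2=2, p_2 = 2*13 + 3 = 29, q_2 = 2*4 + 1 = 9.
  i=3: a_3=3, p_3 = 3*29 + 13 = 100, q_3 = 3*9 + 4 = 31.

3/1, 13/4, 29/9, 100/31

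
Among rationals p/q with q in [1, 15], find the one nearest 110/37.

3/1

Expand x = 110/37 as a continued fraction with the Euclidean algorithm:
  110 = 2*37 + 36, so a_0 = 2.
  37 = 1*36 + 1, so a_1 = 1.
  36 = 36*1 + 0, so a_2 = 36.
so x = [2; 1, 36].
Convergents (p_i = a_i*p_{i-1} + p_{i-2}, q_i = a_i*q_{i-1} + q_{i-2} with p_{-2}=0, p_{-1}=1, q_{-2}=1, q_{-1}=0), until the denominator exceeds 15:
  i=0: a_0=2, p_0 = 2*1 + 0 = 2, q_0 = 2*0 + 1 = 1.
  i=1: a_1=1, p_1 = 1*2 + 1 = 3, q_1 = 1*1 + 0 = 1.
  i=2: a_2=36, p_2 = 36*3 + 2 = 110, q_2 = 36*1 + 1 = 37.
q_2 = 37 > 15, so the last convergent with denominator <= 15 is p_1/q_1 = 3/1.
The closest fraction with denominator <= 15 is either p_1/q_1 or the intermediate fraction (k*p_1 + p_0)/(k*q_1 + q_0) with the largest k >= 1 whose denominator stays <= 15; these approach x as k grows, and every other convergent or intermediate fraction in range is farther away.
Largest k: floor((15 - q_0)/q_1) = floor((15 - 1)/1) = 14.
That gives (14*3 + 2)/(14*1 + 1) = 44/15.
Compare the errors: |x - 3/1| = |110*1 - 3*37|/(37*1) = 1/37, and |x - 44/15| = |110*15 - 44*37|/(37*15) = 22/555.
Cross-multiplying, 1*555 = 555 < 814 = 22*37, so 1/37 is smaller: the convergent 3/1 is closer to x than 44/15.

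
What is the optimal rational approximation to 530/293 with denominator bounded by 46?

38/21

Expand x = 530/293 as a continued fraction with the Euclidean algorithm:
  530 = 1*293 + 237, so a_0 = 1.
  293 = 1*237 + 56, so a_1 = 1.
  237 = 4*56 + 13, so a_2 = 4.
  56 = 4*13 + 4, so a_3 = 4.
  13 = 3*4 + 1, so a_4 = 3.
  4 = 4*1 + 0, so a_5 = 4.
so x = [1; 1, 4, 4, 3, 4].
Convergents (p_i = a_i*p_{i-1} + p_{i-2}, q_i = a_i*q_{i-1} + q_{i-2} with p_{-2}=0, p_{-1}=1, q_{-2}=1, q_{-1}=0), until the denominator exceeds 46:
  i=0: a_0=1, p_0 = 1*1 + 0 = 1, q_0 = 1*0 + 1 = 1.
  i=1: a_1=1, p_1 = 1*1 + 1 = 2, q_1 = 1*1 + 0 = 1.
  i=2: a_2=4, p_2 = 4*2 + 1 = 9, q_2 = 4*1 + 1 = 5.
  i=3: a_3=4, p_3 = 4*9 + 2 = 38, q_3 = 4*5 + 1 = 21.
  i=4: a_4=3, p_4 = 3*38 + 9 = 123, q_4 = 3*21 + 5 = 68.
q_4 = 68 > 46, so the last convergent with denominator <= 46 is p_3/q_3 = 38/21.
The closest fraction with denominator <= 46 is either p_3/q_3 or the intermediate fraction (k*p_3 + p_2)/(k*q_3 + q_2) with the largest k >= 1 whose denominator stays <= 46; these approach x as k grows, and every other convergent or intermediate fraction in range is farther away.
Largest k: floor((46 - q_2)/q_3) = floor((46 - 5)/21) = 1.
That gives (1*38 + 9)/(1*21 + 5) = 47/26.
Compare the errors: |x - 38/21| = |530*21 - 38*293|/(293*21) = 4/6153, and |x - 47/26| = |530*26 - 47*293|/(293*26) = 9/7618.
Cross-multiplying, 4*7618 = 30472 < 55377 = 9*6153, so 4/6153 is smaller: the convergent 38/21 is closer to x than 47/26.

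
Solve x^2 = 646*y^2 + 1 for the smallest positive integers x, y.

(x, y) = (305, 12)

First expand sqrt(646) as a continued fraction. With x_i = (sqrt(646) + m_i)/d_i and (m_0, d_0) = (0, 1): a_0 = floor(sqrt(646)) = 25, since 25^2 = 625 <= 646 < 676 = 26^2.
Iterate m_{i+1} = d_i*a_i - m_i, d_{i+1} = (646 - m_{i+1}^2)/d_i, a_{i+1} = floor((a_0 + m_{i+1})/d_{i+1}):
  m_1 = 1*25 - 0 = 25, d_1 = (646 - 25^2)/1 = 21/1 = 21, a_1 = floor((25 + 25)/21) = 2.
  m_2 = 21*2 - 25 = 17, d_2 = (646 - 17^2)/21 = 357/21 = 17, a_2 = floor((25 + 17)/17) = 2.
  m_3 = 17*2 - 17 = 17, d_3 = (646 - 17^2)/17 = 357/17 = 21, a_3 = floor((25 + 17)/21) = 2.
  m_4 = 21*2 - 17 = 25, d_4 = (646 - 25^2)/21 = 21/21 = 1, a_4 = floor((25 + 25)/1) = 50.
  m_5 = 1*50 - 25 = 25, d_5 = (646 - 25^2)/1 = 21/1 = 21: (m_5, d_5) = (m_1, d_1) = (25, 21), so from here the quotients repeat a_1, ..., a_4; the period length is 4.
So sqrt(646) = [25; (2, 2, 2, 50)] with period length k = 4.
k is even, so the fundamental solution of x^2 - 646y^2 = 1 is (p_{k-1}, q_{k-1}) = (p_3, q_3); compute convergents through index 3.
Convergents (p_i = a_i*p_{i-1} + p_{i-2}, q_i = a_i*q_{i-1} + q_{i-2} with p_{-2}=0, p_{-1}=1, q_{-2}=1, q_{-1}=0):
  i=0: a_0=25, p_0 = 25*1 + 0 = 25, q_0 = 25*0 + 1 = 1.
  i=1: a_1=2, p_1 = 2*25 + 1 = 51, q_1 = 2*1 + 0 = 2.
  i=2: a_2=2, p_2 = 2*51 + 25 = 127, q_2 = 2*2 + 1 = 5.
  i=3: a_3=2, p_3 = 2*127 + 51 = 305, q_3 = 2*5 + 2 = 12.
Check: 305^2 - 646*12^2 = 93025 - 93024 = 1, so (x, y) = (305, 12) solves the equation, and by the theorem it is the least positive solution.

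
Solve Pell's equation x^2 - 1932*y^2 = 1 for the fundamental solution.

First expand sqrt(1932) as a continued fraction. With x_i = (sqrt(1932) + m_i)/d_i and (m_0, d_0) = (0, 1): a_0 = floor(sqrt(1932)) = 43, since 43^2 = 1849 <= 1932 < 1936 = 44^2.
Iterate m_{i+1} = d_i*a_i - m_i, d_{i+1} = (1932 - m_{i+1}^2)/d_i, a_{i+1} = floor((a_0 + m_{i+1})/d_{i+1}):
  m_1 = 1*43 - 0 = 43, d_1 = (1932 - 43^2)/1 = 83/1 = 83, a_1 = floor((43 + 43)/83) = 1.
  m_2 = 83*1 - 43 = 40, d_2 = (1932 - 40^2)/83 = 332/83 = 4, a_2 = floor((43 + 40)/4) = 20.
  m_3 = 4*20 - 40 = 40, d_3 = (1932 - 40^2)/4 = 332/4 = 83, a_3 = floor((43 + 40)/83) = 1.
  m_4 = 83*1 - 40 = 43, d_4 = (1932 - 43^2)/83 = 83/83 = 1, a_4 = floor((43 + 43)/1) = 86.
  m_5 = 1*86 - 43 = 43, d_5 = (1932 - 43^2)/1 = 83/1 = 83: (m_5, d_5) = (m_1, d_1) = (43, 83), so from here the quotients repeat a_1, ..., a_4; the period length is 4.
So sqrt(1932) = [43; (1, 20, 1, 86)] with period length k = 4.
k is even, so the fundamental solution of x^2 - 1932y^2 = 1 is (p_{k-1}, q_{k-1}) = (p_3, q_3); compute convergents through index 3.
Convergents (p_i = a_i*p_{i-1} + p_{i-2}, q_i = a_i*q_{i-1} + q_{i-2} with p_{-2}=0, p_{-1}=1, q_{-2}=1, q_{-1}=0):
  i=0: a_0=43, p_0 = 43*1 + 0 = 43, q_0 = 43*0 + 1 = 1.
  i=1: a_1=1, p_1 = 1*43 + 1 = 44, q_1 = 1*1 + 0 = 1.
  i=2: a_2=20, p_2 = 20*44 + 43 = 923, q_2 = 20*1 + 1 = 21.
  i=3: a_3=1, p_3 = 1*923 + 44 = 967, q_3 = 1*21 + 1 = 22.
Check: 967^2 - 1932*22^2 = 935089 - 935088 = 1, so (x, y) = (967, 22) solves the equation, and by the theorem it is the least positive solution.

(x, y) = (967, 22)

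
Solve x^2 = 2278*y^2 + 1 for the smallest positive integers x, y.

(x, y) = (14945957, 313146)

First expand sqrt(2278) as a continued fraction. With x_i = (sqrt(2278) + m_i)/d_i and (m_0, d_0) = (0, 1): a_0 = floor(sqrt(2278)) = 47, since 47^2 = 2209 <= 2278 < 2304 = 48^2.
Iterate m_{i+1} = d_i*a_i - m_i, d_{i+1} = (2278 - m_{i+1}^2)/d_i, a_{i+1} = floor((a_0 + m_{i+1})/d_{i+1}):
  m_1 = 1*47 - 0 = 47, d_1 = (2278 - 47^2)/1 = 69/1 = 69, a_1 = floor((47 + 47)/69) = 1.
  m_2 = 69*1 - 47 = 22, d_2 = (2278 - 22^2)/69 = 1794/69 = 26, a_2 = floor((47 + 22)/26) = 2.
  m_3 = 26*2 - 22 = 30, d_3 = (2278 - 30^2)/26 = 1378/26 = 53, a_3 = floor((47 + 30)/53) = 1.
  m_4 = 53*1 - 30 = 23, d_4 = (2278 - 23^2)/53 = 1749/53 = 33, a_4 = floor((47 + 23)/33) = 2.
  m_5 = 33*2 - 23 = 43, d_5 = (2278 - 43^2)/33 = 429/33 = 13, a_5 = floor((47 + 43)/13) = 6.
  m_6 = 13*6 - 43 = 35, d_6 = (2278 - 35^2)/13 = 1053/13 = 81, a_6 = floor((47 + 35)/81) = 1.
  m_7 = 81*1 - 35 = 46, d_7 = (2278 - 46^2)/81 = 162/81 = 2, a_7 = floor((47 + 46)/2) = 46.
  m_8 = 2*46 - 46 = 46, d_8 = (2278 - 46^2)/2 = 162/2 = 81, a_8 = floor((47 + 46)/81) = 1.
  m_9 = 81*1 - 46 = 35, d_9 = (2278 - 35^2)/81 = 1053/81 = 13, a_9 = floor((47 + 35)/13) = 6.
  m_10 = 13*6 - 35 = 43, d_10 = (2278 - 43^2)/13 = 429/13 = 33, a_10 = floor((47 + 43)/33) = 2.
  m_11 = 33*2 - 43 = 23, d_11 = (2278 - 23^2)/33 = 1749/33 = 53, a_11 = floor((47 + 23)/53) = 1.
  m_12 = 53*1 - 23 = 30, d_12 = (2278 - 30^2)/53 = 1378/53 = 26, a_12 = floor((47 + 30)/26) = 2.
  m_13 = 26*2 - 30 = 22, d_13 = (2278 - 22^2)/26 = 1794/26 = 69, a_13 = floor((47 + 22)/69) = 1.
  m_14 = 69*1 - 22 = 47, d_14 = (2278 - 47^2)/69 = 69/69 = 1, a_14 = floor((47 + 47)/1) = 94.
  m_15 = 1*94 - 47 = 47, d_15 = (2278 - 47^2)/1 = 69/1 = 69: (m_15, d_15) = (m_1, d_1) = (47, 69), so from here the quotients repeat a_1, ..., a_14; the period length is 14.
So sqrt(2278) = [47; (1, 2, 1, 2, 6, 1, 46, 1, 6, 2, 1, 2, 1, 94)] with period length k = 14.
k is even, so the fundamental solution of x^2 - 2278y^2 = 1 is (p_{k-1}, q_{k-1}) = (p_13, q_13); compute convergents through index 13.
Convergents (p_i = a_i*p_{i-1} + p_{i-2}, q_i = a_i*q_{i-1} + q_{i-2} with p_{-2}=0, p_{-1}=1, q_{-2}=1, q_{-1}=0):
  i=0: a_0=47, p_0 = 47*1 + 0 = 47, q_0 = 47*0 + 1 = 1.
  i=1: a_1=1, p_1 = 1*47 + 1 = 48, q_1 = 1*1 + 0 = 1.
  i=2: a_2=2, p_2 = 2*48 + 47 = 143, q_2 = 2*1 + 1 = 3.
  i=3: a_3=1, p_3 = 1*143 + 48 = 191, q_3 = 1*3 + 1 = 4.
  i=4: a_4=2, p_4 = 2*191 + 143 = 525, q_4 = 2*4 + 3 = 11.
  i=5: a_5=6, p_5 = 6*525 + 191 = 3341, q_5 = 6*11 + 4 = 70.
  i=6: a_6=1, p_6 = 1*3341 + 525 = 3866, q_6 = 1*70 + 11 = 81.
  i=7: a_7=46, p_7 = 46*3866 + 3341 = 181177, q_7 = 46*81 + 70 = 3796.
  i=8: a_8=1, p_8 = 1*181177 + 3866 = 185043, q_8 = 1*3796 + 81 = 3877.
  i=9: a_9=6, p_9 = 6*185043 + 181177 = 1291435, q_9 = 6*3877 + 3796 = 27058.
  i=10: a_10=2, p_10 = 2*1291435 + 185043 = 2767913, q_10 = 2*27058 + 3877 = 57993.
  i=11: a_11=1, p_11 = 1*2767913 + 1291435 = 4059348, q_11 = 1*57993 + 27058 = 85051.
  i=12: a_12=2, p_12 = 2*4059348 + 2767913 = 10886609, q_12 = 2*85051 + 57993 = 228095.
  i=13: a_13=1, p_13 = 1*10886609 + 4059348 = 14945957, q_13 = 1*228095 + 85051 = 313146.
Check: 14945957^2 - 2278*313146^2 = 223381630645849 - 223381630645848 = 1, so (x, y) = (14945957, 313146) solves the equation, and by the theorem it is the least positive solution.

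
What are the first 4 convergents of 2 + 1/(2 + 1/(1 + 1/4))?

Using the convergent recurrence p_i = a_i*p_{i-1} + p_{i-2}, q_i = a_i*q_{i-1} + q_{i-2} with p_{-2}=0, p_{-1}=1, q_{-2}=1, q_{-1}=0:
  i=0: a_0=2, p_0 = 2*1 + 0 = 2, q_0 = 2*0 + 1 = 1.
  i=1: a_1=2, p_1 = 2*2 + 1 = 5, q_1 = 2*1 + 0 = 2.
  i=2: a_2=1, p_2 = 1*5 + 2 = 7, q_2 = 1*2 + 1 = 3.
  i=3: a_3=4, p_3 = 4*7 + 5 = 33, q_3 = 4*3 + 2 = 14.

2/1, 5/2, 7/3, 33/14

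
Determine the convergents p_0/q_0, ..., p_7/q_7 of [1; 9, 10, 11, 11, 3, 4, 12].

1/1, 10/9, 101/91, 1121/1010, 12432/11201, 38417/34613, 166100/149653, 2031617/1830449

Using the convergent recurrence p_i = a_i*p_{i-1} + p_{i-2}, q_i = a_i*q_{i-1} + q_{i-2} with p_{-2}=0, p_{-1}=1, q_{-2}=1, q_{-1}=0:
  i=0: a_0=1, p_0 = 1*1 + 0 = 1, q_0 = 1*0 + 1 = 1.
  i=1: a_1=9, p_1 = 9*1 + 1 = 10, q_1 = 9*1 + 0 = 9.
  i=2: a_2=10, p_2 = 10*10 + 1 = 101, q_2 = 10*9 + 1 = 91.
  i=3: a_3=11, p_3 = 11*101 + 10 = 1121, q_3 = 11*91 + 9 = 1010.
  i=4: a_4=11, p_4 = 11*1121 + 101 = 12432, q_4 = 11*1010 + 91 = 11201.
  i=5: a_5=3, p_5 = 3*12432 + 1121 = 38417, q_5 = 3*11201 + 1010 = 34613.
  i=6: a_6=4, p_6 = 4*38417 + 12432 = 166100, q_6 = 4*34613 + 11201 = 149653.
  i=7: a_7=12, p_7 = 12*166100 + 38417 = 2031617, q_7 = 12*149653 + 34613 = 1830449.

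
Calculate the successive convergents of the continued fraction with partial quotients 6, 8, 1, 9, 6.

6/1, 49/8, 55/9, 544/89, 3319/543

Using the convergent recurrence p_i = a_i*p_{i-1} + p_{i-2}, q_i = a_i*q_{i-1} + q_{i-2} with p_{-2}=0, p_{-1}=1, q_{-2}=1, q_{-1}=0:
  i=0: a_0=6, p_0 = 6*1 + 0 = 6, q_0 = 6*0 + 1 = 1.
  i=1: a_1=8, p_1 = 8*6 + 1 = 49, q_1 = 8*1 + 0 = 8.
  i=2: a_2=1, p_2 = 1*49 + 6 = 55, q_2 = 1*8 + 1 = 9.
  i=3: a_3=9, p_3 = 9*55 + 49 = 544, q_3 = 9*9 + 8 = 89.
  i=4: a_4=6, p_4 = 6*544 + 55 = 3319, q_4 = 6*89 + 9 = 543.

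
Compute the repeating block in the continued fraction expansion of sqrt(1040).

Write x_i = (sqrt(1040) + m_i)/d_i with (m_0, d_0) = (0, 1). a_0 = floor(sqrt(1040)) = 32, since 32^2 = 1024 <= 1040 < 1089 = 33^2.
Iterate m_{i+1} = d_i*a_i - m_i, d_{i+1} = (1040 - m_{i+1}^2)/d_i, a_{i+1} = floor((a_0 + m_{i+1})/d_{i+1}):
  m_1 = 1*32 - 0 = 32, d_1 = (1040 - 32^2)/1 = 16/1 = 16, a_1 = floor((32 + 32)/16) = 4.
  m_2 = 16*4 - 32 = 32, d_2 = (1040 - 32^2)/16 = 16/16 = 1, a_2 = floor((32 + 32)/1) = 64.
  m_3 = 1*64 - 32 = 32, d_3 = (1040 - 32^2)/1 = 16/1 = 16: (m_3, d_3) = (m_1, d_1) = (32, 16), so from here the quotients repeat a_1, a_2; the period length is 2.
Hence the expansion of sqrt(1040) is a_0 = 32 followed by the repeating block 4, 64 (period 2).

[32; (4, 64)]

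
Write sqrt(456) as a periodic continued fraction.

[21; (2, 1, 4, 1, 2, 42)]

Write x_i = (sqrt(456) + m_i)/d_i with (m_0, d_0) = (0, 1). a_0 = floor(sqrt(456)) = 21, since 21^2 = 441 <= 456 < 484 = 22^2.
Iterate m_{i+1} = d_i*a_i - m_i, d_{i+1} = (456 - m_{i+1}^2)/d_i, a_{i+1} = floor((a_0 + m_{i+1})/d_{i+1}):
  m_1 = 1*21 - 0 = 21, d_1 = (456 - 21^2)/1 = 15/1 = 15, a_1 = floor((21 + 21)/15) = 2.
  m_2 = 15*2 - 21 = 9, d_2 = (456 - 9^2)/15 = 375/15 = 25, a_2 = floor((21 + 9)/25) = 1.
  m_3 = 25*1 - 9 = 16, d_3 = (456 - 16^2)/25 = 200/25 = 8, a_3 = floor((21 + 16)/8) = 4.
  m_4 = 8*4 - 16 = 16, d_4 = (456 - 16^2)/8 = 200/8 = 25, a_4 = floor((21 + 16)/25) = 1.
  m_5 = 25*1 - 16 = 9, d_5 = (456 - 9^2)/25 = 375/25 = 15, a_5 = floor((21 + 9)/15) = 2.
  m_6 = 15*2 - 9 = 21, d_6 = (456 - 21^2)/15 = 15/15 = 1, a_6 = floor((21 + 21)/1) = 42.
  m_7 = 1*42 - 21 = 21, d_7 = (456 - 21^2)/1 = 15/1 = 15: (m_7, d_7) = (m_1, d_1) = (21, 15), so from here the quotients repeat a_1, ..., a_6; the period length is 6.
Hence the expansion of sqrt(456) is a_0 = 21 followed by the repeating block 2, 1, 4, 1, 2, 42 (period 6).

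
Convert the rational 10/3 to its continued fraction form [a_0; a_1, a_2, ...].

Run the Euclidean algorithm on 10 and 3; the successive quotients are the partial quotients a_0, a_1, ... (each step inverts the fractional part left over by the previous one):
  10 = 3*3 + 1, so a_0 = 3.
  3 = 3*1 + 0, so a_1 = 3.
The remainder reaches 0 after 2 divisions, so the expansion has 2 partial quotients, read off in order.

[3; 3]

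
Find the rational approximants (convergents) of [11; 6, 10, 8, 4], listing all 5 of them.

11/1, 67/6, 681/61, 5515/494, 22741/2037

Using the convergent recurrence p_i = a_i*p_{i-1} + p_{i-2}, q_i = a_i*q_{i-1} + q_{i-2} with p_{-2}=0, p_{-1}=1, q_{-2}=1, q_{-1}=0:
  i=0: a_0=11, p_0 = 11*1 + 0 = 11, q_0 = 11*0 + 1 = 1.
  i=1: a_1=6, p_1 = 6*11 + 1 = 67, q_1 = 6*1 + 0 = 6.
  i=2: a_2=10, p_2 = 10*67 + 11 = 681, q_2 = 10*6 + 1 = 61.
  i=3: a_3=8, p_3 = 8*681 + 67 = 5515, q_3 = 8*61 + 6 = 494.
  i=4: a_4=4, p_4 = 4*5515 + 681 = 22741, q_4 = 4*494 + 61 = 2037.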